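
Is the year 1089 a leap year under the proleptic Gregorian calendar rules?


Gregorian leap year rule: divisible by 4, but not by 100, unless also by 400.
1089 is not divisible by 4 -> not a leap year

No


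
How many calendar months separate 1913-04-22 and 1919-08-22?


From April 1913 to August 1919
6 years * 12 = 72 months, plus 4 months = 76

76 months


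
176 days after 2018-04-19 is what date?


Start: 2018-04-19, add 176 days
April 2018 has 30 days: 30 - 19 = 11 days to April 30 -> 165 left
May 2018 has 31 days -> 134 left
June 2018 has 30 days -> 104 left
July 2018 has 31 days -> 73 left
August 2018 has 31 days -> 42 left
September 2018 has 30 days -> 12 left
October 2018: 12 <= 31 -> lands on October 12

Result: 2018-10-12


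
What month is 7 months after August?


August is month 8
8 + 7 = 15; wrap: 15 - 12 = 3

March


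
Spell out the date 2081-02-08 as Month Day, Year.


ISO 2081-02-08 parses as year=2081, month=02, day=08
Month 2 -> February

February 8, 2081


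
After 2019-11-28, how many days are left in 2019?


Day of year: 332 of 365
Remaining = 365 - 332

33 days


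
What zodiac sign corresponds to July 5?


Date: July 5
Conventional tropical zodiac dates: Cancer from June 21 onward; Leo starts July 23
July 5 falls within the Cancer range

Cancer


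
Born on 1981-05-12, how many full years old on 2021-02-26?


Birth: 1981-05-12
Reference: 2021-02-26
Year difference: 2021 - 1981 = 40
Birthday not yet reached in 2021, subtract 1

39 years old


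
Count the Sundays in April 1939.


April 1939 has 30 days
Anchor: Jan 1, 1939. With p = 1939 - 1 = 1938: (p + p//4 - p//100 + p//400) mod 7 = (1938 + 484 - 19 + 4) mod 7 = 2407 mod 7 = 6 -> Sunday (Mon=0 ... Sun=6)
Days before April (Jan-Mar): 90; April 1 index = (6 + 90) mod 7 = 5 -> Saturday
First Sunday is April 2
Sundays: 2, 9, 16, 23, 30

5 Sundays


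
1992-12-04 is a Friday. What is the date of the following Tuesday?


Current: Friday
Target: Tuesday
Days ahead: 4

Next Tuesday: 1992-12-08


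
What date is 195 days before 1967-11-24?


Start: 1967-11-24, subtract 195 days
Back 24 days from November 24 reaches October 31, 1967 -> 171 left
October 1967 has 31 days -> back to September 30, 1967 -> 140 left
September 1967 has 30 days -> back to August 31, 1967 -> 110 left
August 1967 has 31 days -> back to July 31, 1967 -> 79 left
July 1967 has 31 days -> back to June 30, 1967 -> 48 left
June 1967 has 30 days -> back to May 31, 1967 -> 18 left
May 1967: 31 - 18 = 13 -> lands on May 13

Result: 1967-05-13


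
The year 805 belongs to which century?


Century = (year - 1) // 100 + 1
= (805 - 1) // 100 + 1
= 804 // 100 + 1
= 8 + 1

9th century


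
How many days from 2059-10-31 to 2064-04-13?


From 2059-10-31 to 2064-04-13
2059-10-31: days before October = 31 + 28 + 31 + 30 + 31 + 30 + 31 + 31 + 30 = 273 (2059 is not a leap year); day of year = 273 + 31 = 304
2064-04-13: days before April = 31 + 29 + 31 = 91 (2064 is a leap year); day of year = 91 + 13 = 104
Rest of 2059: 365 - 304 = 61
Full years 2060 (366), 2061 (365), 2062 (365), 2063 (365): 1461
Total = 61 + 1461 + 104 = 1626

1626 days


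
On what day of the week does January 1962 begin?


Target: January 1, 1962
Anchor: Jan 1, 1962. With p = 1962 - 1 = 1961: (p + p//4 - p//100 + p//400) mod 7 = (1961 + 490 - 19 + 4) mod 7 = 2436 mod 7 = 0 -> Monday (Mon=0 ... Sun=6)
Offset from anchor: 0 days
Weekday index = (0 + 0) mod 7 = 0

Monday


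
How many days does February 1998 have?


February 1998 (leap year: no)

28 days


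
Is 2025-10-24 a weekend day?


Anchor: Jan 1, 2025. With p = 2025 - 1 = 2024: (p + p//4 - p//100 + p//400) mod 7 = (2024 + 506 - 20 + 5) mod 7 = 2515 mod 7 = 2 -> Wednesday (Mon=0 ... Sun=6)
Day of year: 297; offset = 296
Weekday index = (2 + 296) mod 7 = 4 -> Friday
Weekend days: Saturday, Sunday

No


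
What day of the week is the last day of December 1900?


December 1900 has 31 days
Anchor: Jan 1, 1900. With p = 1900 - 1 = 1899: (p + p//4 - p//100 + p//400) mod 7 = (1899 + 474 - 18 + 4) mod 7 = 2359 mod 7 = 0 -> Monday (Mon=0 ... Sun=6)
Days before December (Jan-Nov): 334; December 1 index = (0 + 334) mod 7 = 5 -> Saturday
Last day offset: 31 - 1 = 30 days
Weekday index = (5 + 30) mod 7 = 0

Monday, December 31


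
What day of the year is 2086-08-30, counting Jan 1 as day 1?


Date: August 30, 2086
Days in months 1 through 7: 212
Plus 30 days in August

Day of year: 242


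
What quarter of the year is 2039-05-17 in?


Month: May (month 5)
Q1: Jan-Mar, Q2: Apr-Jun, Q3: Jul-Sep, Q4: Oct-Dec

Q2


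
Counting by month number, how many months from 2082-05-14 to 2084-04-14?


From May 2082 to April 2084
2 years * 12 = 24 months, minus 1 month = 23

23 months


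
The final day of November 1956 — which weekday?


November 1956 has 30 days
Anchor: Jan 1, 1956. With p = 1956 - 1 = 1955: (p + p//4 - p//100 + p//400) mod 7 = (1955 + 488 - 19 + 4) mod 7 = 2428 mod 7 = 6 -> Sunday (Mon=0 ... Sun=6)
Days before November (Jan-Oct): 305; November 1 index = (6 + 305) mod 7 = 3 -> Thursday
Last day offset: 30 - 1 = 29 days
Weekday index = (3 + 29) mod 7 = 4

Friday, November 30


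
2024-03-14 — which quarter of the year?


Month: March (month 3)
Q1: Jan-Mar, Q2: Apr-Jun, Q3: Jul-Sep, Q4: Oct-Dec

Q1


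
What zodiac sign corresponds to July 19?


Date: July 19
Conventional tropical zodiac dates: Cancer from June 21 onward; Leo starts July 23
July 19 falls within the Cancer range

Cancer


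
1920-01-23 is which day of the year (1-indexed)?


Date: January 23, 1920
No months before January
Plus 23 days in January

Day of year: 23


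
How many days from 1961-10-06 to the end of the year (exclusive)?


Day of year: 279 of 365
Remaining = 365 - 279

86 days


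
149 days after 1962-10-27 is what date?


Start: 1962-10-27, add 149 days
October 1962 has 31 days: 31 - 27 = 4 days to October 31 -> 145 left
November 1962 has 30 days -> 115 left
December 1962 has 31 days -> 84 left
January 1963 has 31 days -> 53 left
February 1963 has 28 days -> 25 left
March 1963: 25 <= 31 -> lands on March 25

Result: 1963-03-25


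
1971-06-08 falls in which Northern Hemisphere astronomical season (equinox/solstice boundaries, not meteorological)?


Date: June 8
Astronomical Spring (approx.; exact equinox/solstice day varies by year): March 20 to June 20
June 8 falls within the Spring window

Spring


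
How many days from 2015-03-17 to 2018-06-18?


From 2015-03-17 to 2018-06-18
2015-03-17: days before March = 31 + 28 = 59 (2015 is not a leap year); day of year = 59 + 17 = 76
2018-06-18: days before June = 31 + 28 + 31 + 30 + 31 = 151 (2018 is not a leap year); day of year = 151 + 18 = 169
Rest of 2015: 365 - 76 = 289
Full years 2016 (366), 2017 (365): 731
Total = 289 + 731 + 169 = 1189

1189 days


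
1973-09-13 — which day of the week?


Date: September 13, 1973
Anchor: Jan 1, 1973. With p = 1973 - 1 = 1972: (p + p//4 - p//100 + p//400) mod 7 = (1972 + 493 - 19 + 4) mod 7 = 2450 mod 7 = 0 -> Monday (Mon=0 ... Sun=6)
Days before September (Jan-Aug): 243; offset = 243 + 13 - 1 = 255
Weekday index = (0 + 255) mod 7 = 3

Day of the week: Thursday


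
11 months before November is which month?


November is month 11
11 - 11 = 0; wrap: 0 + 12 = 12

December


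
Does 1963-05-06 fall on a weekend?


Anchor: Jan 1, 1963. With p = 1963 - 1 = 1962: (p + p//4 - p//100 + p//400) mod 7 = (1962 + 490 - 19 + 4) mod 7 = 2437 mod 7 = 1 -> Tuesday (Mon=0 ... Sun=6)
Day of year: 126; offset = 125
Weekday index = (1 + 125) mod 7 = 0 -> Monday
Weekend days: Saturday, Sunday

No


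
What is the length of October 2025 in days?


October 2025

31 days


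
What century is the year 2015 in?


Century = (year - 1) // 100 + 1
= (2015 - 1) // 100 + 1
= 2014 // 100 + 1
= 20 + 1

21st century


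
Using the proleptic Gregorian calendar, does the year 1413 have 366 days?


Gregorian leap year rule: divisible by 4, but not by 100, unless also by 400.
1413 is not divisible by 4 -> not a leap year

No


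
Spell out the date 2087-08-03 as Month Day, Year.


ISO 2087-08-03 parses as year=2087, month=08, day=03
Month 8 -> August

August 3, 2087


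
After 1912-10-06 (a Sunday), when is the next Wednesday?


Current: Sunday
Target: Wednesday
Days ahead: 3

Next Wednesday: 1912-10-09


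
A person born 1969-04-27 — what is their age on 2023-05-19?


Birth: 1969-04-27
Reference: 2023-05-19
Year difference: 2023 - 1969 = 54

54 years old


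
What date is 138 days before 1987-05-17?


Start: 1987-05-17, subtract 138 days
Back 17 days from May 17 reaches April 30, 1987 -> 121 left
April 1987 has 30 days -> back to March 31, 1987 -> 91 left
March 1987 has 31 days -> back to February 28, 1987 -> 60 left
February 1987 has 28 days -> back to January 31, 1987 -> 32 left
January 1987 has 31 days -> back to December 31, 1986 -> 1 left
December 1986: 31 - 1 = 30 -> lands on December 30

Result: 1986-12-30


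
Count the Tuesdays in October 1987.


October 1987 has 31 days
Anchor: Jan 1, 1987. With p = 1987 - 1 = 1986: (p + p//4 - p//100 + p//400) mod 7 = (1986 + 496 - 19 + 4) mod 7 = 2467 mod 7 = 3 -> Thursday (Mon=0 ... Sun=6)
Days before October (Jan-Sep): 273; October 1 index = (3 + 273) mod 7 = 3 -> Thursday
First Tuesday is October 6
Tuesdays: 6, 13, 20, 27

4 Tuesdays


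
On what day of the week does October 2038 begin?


Target: October 1, 2038
Anchor: Jan 1, 2038. With p = 2038 - 1 = 2037: (p + p//4 - p//100 + p//400) mod 7 = (2037 + 509 - 20 + 5) mod 7 = 2531 mod 7 = 4 -> Friday (Mon=0 ... Sun=6)
Days before October (Jan-Sep): 273 days
Weekday index = (4 + 273) mod 7 = 4

Friday


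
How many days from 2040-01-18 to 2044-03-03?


From 2040-01-18 to 2044-03-03
2040-01-18: day of year = 18
2044-03-03: days before March = 31 + 29 = 60 (2044 is a leap year); day of year = 60 + 3 = 63
Rest of 2040: 366 - 18 = 348
Full years 2041 (365), 2042 (365), 2043 (365): 1095
Total = 348 + 1095 + 63 = 1506

1506 days


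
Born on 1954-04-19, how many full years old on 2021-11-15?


Birth: 1954-04-19
Reference: 2021-11-15
Year difference: 2021 - 1954 = 67

67 years old


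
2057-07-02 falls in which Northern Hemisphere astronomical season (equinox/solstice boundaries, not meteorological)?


Date: July 2
Astronomical Summer (approx.; exact equinox/solstice day varies by year): June 21 to September 21
July 2 falls within the Summer window

Summer


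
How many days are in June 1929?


June 1929

30 days


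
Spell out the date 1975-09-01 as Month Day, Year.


ISO 1975-09-01 parses as year=1975, month=09, day=01
Month 9 -> September

September 1, 1975


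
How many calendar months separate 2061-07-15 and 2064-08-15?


From July 2061 to August 2064
3 years * 12 = 36 months, plus 1 month = 37

37 months


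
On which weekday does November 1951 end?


November 1951 has 30 days
Anchor: Jan 1, 1951. With p = 1951 - 1 = 1950: (p + p//4 - p//100 + p//400) mod 7 = (1950 + 487 - 19 + 4) mod 7 = 2422 mod 7 = 0 -> Monday (Mon=0 ... Sun=6)
Days before November (Jan-Oct): 304; November 1 index = (0 + 304) mod 7 = 3 -> Thursday
Last day offset: 30 - 1 = 29 days
Weekday index = (3 + 29) mod 7 = 4

Friday, November 30


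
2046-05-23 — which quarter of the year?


Month: May (month 5)
Q1: Jan-Mar, Q2: Apr-Jun, Q3: Jul-Sep, Q4: Oct-Dec

Q2


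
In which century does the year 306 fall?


Century = (year - 1) // 100 + 1
= (306 - 1) // 100 + 1
= 305 // 100 + 1
= 3 + 1

4th century


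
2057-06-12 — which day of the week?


Date: June 12, 2057
Anchor: Jan 1, 2057. With p = 2057 - 1 = 2056: (p + p//4 - p//100 + p//400) mod 7 = (2056 + 514 - 20 + 5) mod 7 = 2555 mod 7 = 0 -> Monday (Mon=0 ... Sun=6)
Days before June (Jan-May): 151; offset = 151 + 12 - 1 = 162
Weekday index = (0 + 162) mod 7 = 1

Day of the week: Tuesday


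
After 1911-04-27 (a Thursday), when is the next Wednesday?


Current: Thursday
Target: Wednesday
Days ahead: 6

Next Wednesday: 1911-05-03


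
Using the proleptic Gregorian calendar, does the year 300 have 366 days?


Gregorian leap year rule: divisible by 4, but not by 100, unless also by 400.
300 is divisible by 100 but not 400 -> not a leap year

No


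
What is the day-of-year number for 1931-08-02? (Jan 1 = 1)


Date: August 2, 1931
Days in months 1 through 7: 212
Plus 2 days in August

Day of year: 214


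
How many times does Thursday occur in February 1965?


February 1965 has 28 days
Anchor: Jan 1, 1965. With p = 1965 - 1 = 1964: (p + p//4 - p//100 + p//400) mod 7 = (1964 + 491 - 19 + 4) mod 7 = 2440 mod 7 = 4 -> Friday (Mon=0 ... Sun=6)
Days before February (Jan): 31; February 1 index = (4 + 31) mod 7 = 0 -> Monday
First Thursday is February 4
Thursdays: 4, 11, 18, 25

4 Thursdays


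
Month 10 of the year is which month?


Month 10 of 12

October


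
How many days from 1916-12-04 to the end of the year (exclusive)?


Day of year: 339 of 366
Remaining = 366 - 339

27 days


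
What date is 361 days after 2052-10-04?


Start: 2052-10-04, add 361 days
October 2052 has 31 days: 31 - 4 = 27 days to October 31 -> 334 left
November 2052 has 30 days -> 304 left
December 2052 has 31 days -> 273 left
January 2053 has 31 days -> 242 left
February 2053 has 28 days -> 214 left
March 2053 has 31 days -> 183 left
April 2053 has 30 days -> 153 left
May 2053 has 31 days -> 122 left
June 2053 has 30 days -> 92 left
July 2053 has 31 days -> 61 left
August 2053 has 31 days -> 30 left
September 2053: 30 <= 30 -> lands on September 30

Result: 2053-09-30


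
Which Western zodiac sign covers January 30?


Date: January 30
Conventional tropical zodiac dates: Aquarius from January 20 onward; Pisces starts February 19
January 30 falls within the Aquarius range

Aquarius


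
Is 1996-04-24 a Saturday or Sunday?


Anchor: Jan 1, 1996. With p = 1996 - 1 = 1995: (p + p//4 - p//100 + p//400) mod 7 = (1995 + 498 - 19 + 4) mod 7 = 2478 mod 7 = 0 -> Monday (Mon=0 ... Sun=6)
Day of year: 115; offset = 114
Weekday index = (0 + 114) mod 7 = 2 -> Wednesday
Weekend days: Saturday, Sunday

No


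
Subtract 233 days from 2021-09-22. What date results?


Start: 2021-09-22, subtract 233 days
Back 22 days from September 22 reaches August 31, 2021 -> 211 left
August 2021 has 31 days -> back to July 31, 2021 -> 180 left
July 2021 has 31 days -> back to June 30, 2021 -> 149 left
June 2021 has 30 days -> back to May 31, 2021 -> 119 left
May 2021 has 31 days -> back to April 30, 2021 -> 88 left
April 2021 has 30 days -> back to March 31, 2021 -> 58 left
March 2021 has 31 days -> back to February 28, 2021 -> 27 left
February 2021: 28 - 27 = 1 -> lands on February 1

Result: 2021-02-01


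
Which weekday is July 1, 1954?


Target: July 1, 1954
Anchor: Jan 1, 1954. With p = 1954 - 1 = 1953: (p + p//4 - p//100 + p//400) mod 7 = (1953 + 488 - 19 + 4) mod 7 = 2426 mod 7 = 4 -> Friday (Mon=0 ... Sun=6)
Days before July (Jan-Jun): 181 days
Weekday index = (4 + 181) mod 7 = 3

Thursday


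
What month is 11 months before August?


August is month 8
8 - 11 = -3; wrap: -3 + 12 = 9

September


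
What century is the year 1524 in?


Century = (year - 1) // 100 + 1
= (1524 - 1) // 100 + 1
= 1523 // 100 + 1
= 15 + 1

16th century


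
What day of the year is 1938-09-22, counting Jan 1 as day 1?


Date: September 22, 1938
Days in months 1 through 8: 243
Plus 22 days in September

Day of year: 265


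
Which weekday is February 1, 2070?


Target: February 1, 2070
Anchor: Jan 1, 2070. With p = 2070 - 1 = 2069: (p + p//4 - p//100 + p//400) mod 7 = (2069 + 517 - 20 + 5) mod 7 = 2571 mod 7 = 2 -> Wednesday (Mon=0 ... Sun=6)
Days before February (Jan): 31 days
Weekday index = (2 + 31) mod 7 = 5

Saturday


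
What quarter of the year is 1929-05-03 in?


Month: May (month 5)
Q1: Jan-Mar, Q2: Apr-Jun, Q3: Jul-Sep, Q4: Oct-Dec

Q2


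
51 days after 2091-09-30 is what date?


Start: 2091-09-30, add 51 days
September 30 is the last day of September 2091 -> 51 left
October 2091 has 31 days -> 20 left
November 2091: 20 <= 30 -> lands on November 20

Result: 2091-11-20


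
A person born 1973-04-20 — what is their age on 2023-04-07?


Birth: 1973-04-20
Reference: 2023-04-07
Year difference: 2023 - 1973 = 50
Birthday not yet reached in 2023, subtract 1

49 years old


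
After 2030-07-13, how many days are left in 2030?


Day of year: 194 of 365
Remaining = 365 - 194

171 days


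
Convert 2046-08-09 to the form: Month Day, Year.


ISO 2046-08-09 parses as year=2046, month=08, day=09
Month 8 -> August

August 9, 2046


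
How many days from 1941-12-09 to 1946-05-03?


From 1941-12-09 to 1946-05-03
1941-12-09: days before December = 31 + 28 + 31 + 30 + 31 + 30 + 31 + 31 + 30 + 31 + 30 = 334 (1941 is not a leap year); day of year = 334 + 9 = 343
1946-05-03: days before May = 31 + 28 + 31 + 30 = 120 (1946 is not a leap year); day of year = 120 + 3 = 123
Rest of 1941: 365 - 343 = 22
Full years 1942 (365), 1943 (365), 1944 (366), 1945 (365): 1461
Total = 22 + 1461 + 123 = 1606

1606 days


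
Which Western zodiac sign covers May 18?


Date: May 18
Conventional tropical zodiac dates: Taurus from April 20 onward; Gemini starts May 21
May 18 falls within the Taurus range

Taurus


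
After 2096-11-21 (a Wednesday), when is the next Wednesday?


Current: Wednesday
Target: Wednesday
Days ahead: 7

Next Wednesday: 2096-11-28


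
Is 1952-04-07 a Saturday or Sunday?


Anchor: Jan 1, 1952. With p = 1952 - 1 = 1951: (p + p//4 - p//100 + p//400) mod 7 = (1951 + 487 - 19 + 4) mod 7 = 2423 mod 7 = 1 -> Tuesday (Mon=0 ... Sun=6)
Day of year: 98; offset = 97
Weekday index = (1 + 97) mod 7 = 0 -> Monday
Weekend days: Saturday, Sunday

No


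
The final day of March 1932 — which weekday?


March 1932 has 31 days
Anchor: Jan 1, 1932. With p = 1932 - 1 = 1931: (p + p//4 - p//100 + p//400) mod 7 = (1931 + 482 - 19 + 4) mod 7 = 2398 mod 7 = 4 -> Friday (Mon=0 ... Sun=6)
Days before March (Jan-Feb): 60; March 1 index = (4 + 60) mod 7 = 1 -> Tuesday
Last day offset: 31 - 1 = 30 days
Weekday index = (1 + 30) mod 7 = 3

Thursday, March 31


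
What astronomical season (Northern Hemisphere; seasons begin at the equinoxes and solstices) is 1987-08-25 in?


Date: August 25
Astronomical Summer (approx.; exact equinox/solstice day varies by year): June 21 to September 21
August 25 falls within the Summer window

Summer


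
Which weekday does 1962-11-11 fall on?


Date: November 11, 1962
Anchor: Jan 1, 1962. With p = 1962 - 1 = 1961: (p + p//4 - p//100 + p//400) mod 7 = (1961 + 490 - 19 + 4) mod 7 = 2436 mod 7 = 0 -> Monday (Mon=0 ... Sun=6)
Days before November (Jan-Oct): 304; offset = 304 + 11 - 1 = 314
Weekday index = (0 + 314) mod 7 = 6

Day of the week: Sunday


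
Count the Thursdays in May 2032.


May 2032 has 31 days
Anchor: Jan 1, 2032. With p = 2032 - 1 = 2031: (p + p//4 - p//100 + p//400) mod 7 = (2031 + 507 - 20 + 5) mod 7 = 2523 mod 7 = 3 -> Thursday (Mon=0 ... Sun=6)
Days before May (Jan-Apr): 121; May 1 index = (3 + 121) mod 7 = 5 -> Saturday
First Thursday is May 6
Thursdays: 6, 13, 20, 27

4 Thursdays


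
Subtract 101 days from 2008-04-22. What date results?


Start: 2008-04-22, subtract 101 days
Back 22 days from April 22 reaches March 31, 2008 -> 79 left
March 2008 has 31 days -> back to February 29, 2008 -> 48 left
February 2008 has 29 days -> back to January 31, 2008 -> 19 left
January 2008: 31 - 19 = 12 -> lands on January 12

Result: 2008-01-12


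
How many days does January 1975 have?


January 1975

31 days


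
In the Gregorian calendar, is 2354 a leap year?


Gregorian leap year rule: divisible by 4, but not by 100, unless also by 400.
2354 is not divisible by 4 -> not a leap year

No


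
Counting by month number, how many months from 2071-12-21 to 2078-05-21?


From December 2071 to May 2078
7 years * 12 = 84 months, minus 7 months = 77

77 months


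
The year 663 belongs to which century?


Century = (year - 1) // 100 + 1
= (663 - 1) // 100 + 1
= 662 // 100 + 1
= 6 + 1

7th century


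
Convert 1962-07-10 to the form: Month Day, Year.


ISO 1962-07-10 parses as year=1962, month=07, day=10
Month 7 -> July

July 10, 1962


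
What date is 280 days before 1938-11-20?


Start: 1938-11-20, subtract 280 days
Back 20 days from November 20 reaches October 31, 1938 -> 260 left
October 1938 has 31 days -> back to September 30, 1938 -> 229 left
September 1938 has 30 days -> back to August 31, 1938 -> 199 left
August 1938 has 31 days -> back to July 31, 1938 -> 168 left
July 1938 has 31 days -> back to June 30, 1938 -> 137 left
June 1938 has 30 days -> back to May 31, 1938 -> 107 left
May 1938 has 31 days -> back to April 30, 1938 -> 76 left
April 1938 has 30 days -> back to March 31, 1938 -> 46 left
March 1938 has 31 days -> back to February 28, 1938 -> 15 left
February 1938: 28 - 15 = 13 -> lands on February 13

Result: 1938-02-13


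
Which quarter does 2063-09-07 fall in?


Month: September (month 9)
Q1: Jan-Mar, Q2: Apr-Jun, Q3: Jul-Sep, Q4: Oct-Dec

Q3


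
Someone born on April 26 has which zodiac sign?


Date: April 26
Conventional tropical zodiac dates: Taurus from April 20 onward; Gemini starts May 21
April 26 falls within the Taurus range

Taurus


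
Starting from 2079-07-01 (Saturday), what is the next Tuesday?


Current: Saturday
Target: Tuesday
Days ahead: 3

Next Tuesday: 2079-07-04


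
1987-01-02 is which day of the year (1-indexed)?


Date: January 2, 1987
No months before January
Plus 2 days in January

Day of year: 2


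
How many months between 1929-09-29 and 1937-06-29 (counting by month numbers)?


From September 1929 to June 1937
8 years * 12 = 96 months, minus 3 months = 93

93 months


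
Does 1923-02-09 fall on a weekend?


Anchor: Jan 1, 1923. With p = 1923 - 1 = 1922: (p + p//4 - p//100 + p//400) mod 7 = (1922 + 480 - 19 + 4) mod 7 = 2387 mod 7 = 0 -> Monday (Mon=0 ... Sun=6)
Day of year: 40; offset = 39
Weekday index = (0 + 39) mod 7 = 4 -> Friday
Weekend days: Saturday, Sunday

No


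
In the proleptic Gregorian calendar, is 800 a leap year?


Gregorian leap year rule: divisible by 4, but not by 100, unless also by 400.
800 is divisible by 400 -> leap year

Yes


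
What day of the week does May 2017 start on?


Target: May 1, 2017
Anchor: Jan 1, 2017. With p = 2017 - 1 = 2016: (p + p//4 - p//100 + p//400) mod 7 = (2016 + 504 - 20 + 5) mod 7 = 2505 mod 7 = 6 -> Sunday (Mon=0 ... Sun=6)
Days before May (Jan-Apr): 120 days
Weekday index = (6 + 120) mod 7 = 0

Monday


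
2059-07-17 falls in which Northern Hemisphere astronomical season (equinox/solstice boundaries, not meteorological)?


Date: July 17
Astronomical Summer (approx.; exact equinox/solstice day varies by year): June 21 to September 21
July 17 falls within the Summer window

Summer


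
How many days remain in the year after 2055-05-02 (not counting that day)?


Day of year: 122 of 365
Remaining = 365 - 122

243 days


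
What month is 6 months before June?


June is month 6
6 - 6 = 0; wrap: 0 + 12 = 12

December


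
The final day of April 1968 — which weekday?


April 1968 has 30 days
Anchor: Jan 1, 1968. With p = 1968 - 1 = 1967: (p + p//4 - p//100 + p//400) mod 7 = (1967 + 491 - 19 + 4) mod 7 = 2443 mod 7 = 0 -> Monday (Mon=0 ... Sun=6)
Days before April (Jan-Mar): 91; April 1 index = (0 + 91) mod 7 = 0 -> Monday
Last day offset: 30 - 1 = 29 days
Weekday index = (0 + 29) mod 7 = 1

Tuesday, April 30


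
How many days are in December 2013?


December 2013

31 days


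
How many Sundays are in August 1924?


August 1924 has 31 days
Anchor: Jan 1, 1924. With p = 1924 - 1 = 1923: (p + p//4 - p//100 + p//400) mod 7 = (1923 + 480 - 19 + 4) mod 7 = 2388 mod 7 = 1 -> Tuesday (Mon=0 ... Sun=6)
Days before August (Jan-Jul): 213; August 1 index = (1 + 213) mod 7 = 4 -> Friday
First Sunday is August 3
Sundays: 3, 10, 17, 24, 31

5 Sundays


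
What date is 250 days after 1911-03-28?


Start: 1911-03-28, add 250 days
March 1911 has 31 days: 31 - 28 = 3 days to March 31 -> 247 left
April 1911 has 30 days -> 217 left
May 1911 has 31 days -> 186 left
June 1911 has 30 days -> 156 left
July 1911 has 31 days -> 125 left
August 1911 has 31 days -> 94 left
September 1911 has 30 days -> 64 left
October 1911 has 31 days -> 33 left
November 1911 has 30 days -> 3 left
December 1911: 3 <= 31 -> lands on December 3

Result: 1911-12-03


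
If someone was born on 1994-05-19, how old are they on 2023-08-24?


Birth: 1994-05-19
Reference: 2023-08-24
Year difference: 2023 - 1994 = 29

29 years old


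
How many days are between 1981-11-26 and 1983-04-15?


From 1981-11-26 to 1983-04-15
1981-11-26: days before November = 31 + 28 + 31 + 30 + 31 + 30 + 31 + 31 + 30 + 31 = 304 (1981 is not a leap year); day of year = 304 + 26 = 330
1983-04-15: days before April = 31 + 28 + 31 = 90 (1983 is not a leap year); day of year = 90 + 15 = 105
Rest of 1981: 365 - 330 = 35
Full years 1982 (365): 365
Total = 35 + 365 + 105 = 505

505 days


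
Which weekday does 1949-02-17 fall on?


Date: February 17, 1949
Anchor: Jan 1, 1949. With p = 1949 - 1 = 1948: (p + p//4 - p//100 + p//400) mod 7 = (1948 + 487 - 19 + 4) mod 7 = 2420 mod 7 = 5 -> Saturday (Mon=0 ... Sun=6)
Days before February (Jan): 31; offset = 31 + 17 - 1 = 47
Weekday index = (5 + 47) mod 7 = 3

Day of the week: Thursday


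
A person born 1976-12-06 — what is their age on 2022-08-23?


Birth: 1976-12-06
Reference: 2022-08-23
Year difference: 2022 - 1976 = 46
Birthday not yet reached in 2022, subtract 1

45 years old


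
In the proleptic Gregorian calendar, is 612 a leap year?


Gregorian leap year rule: divisible by 4, but not by 100, unless also by 400.
612 is divisible by 4 but not 100 -> leap year

Yes


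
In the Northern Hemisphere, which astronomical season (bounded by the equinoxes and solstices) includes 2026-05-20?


Date: May 20
Astronomical Spring (approx.; exact equinox/solstice day varies by year): March 20 to June 20
May 20 falls within the Spring window

Spring


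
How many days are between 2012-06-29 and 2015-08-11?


From 2012-06-29 to 2015-08-11
2012-06-29: days before June = 31 + 29 + 31 + 30 + 31 = 152 (2012 is a leap year); day of year = 152 + 29 = 181
2015-08-11: days before August = 31 + 28 + 31 + 30 + 31 + 30 + 31 = 212 (2015 is not a leap year); day of year = 212 + 11 = 223
Rest of 2012: 366 - 181 = 185
Full years 2013 (365), 2014 (365): 730
Total = 185 + 730 + 223 = 1138

1138 days


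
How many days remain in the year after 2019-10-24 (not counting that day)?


Day of year: 297 of 365
Remaining = 365 - 297

68 days


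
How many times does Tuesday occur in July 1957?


July 1957 has 31 days
Anchor: Jan 1, 1957. With p = 1957 - 1 = 1956: (p + p//4 - p//100 + p//400) mod 7 = (1956 + 489 - 19 + 4) mod 7 = 2430 mod 7 = 1 -> Tuesday (Mon=0 ... Sun=6)
Days before July (Jan-Jun): 181; July 1 index = (1 + 181) mod 7 = 0 -> Monday
First Tuesday is July 2
Tuesdays: 2, 9, 16, 23, 30

5 Tuesdays


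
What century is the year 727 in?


Century = (year - 1) // 100 + 1
= (727 - 1) // 100 + 1
= 726 // 100 + 1
= 7 + 1

8th century


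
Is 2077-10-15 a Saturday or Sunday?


Anchor: Jan 1, 2077. With p = 2077 - 1 = 2076: (p + p//4 - p//100 + p//400) mod 7 = (2076 + 519 - 20 + 5) mod 7 = 2580 mod 7 = 4 -> Friday (Mon=0 ... Sun=6)
Day of year: 288; offset = 287
Weekday index = (4 + 287) mod 7 = 4 -> Friday
Weekend days: Saturday, Sunday

No


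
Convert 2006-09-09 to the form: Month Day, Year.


ISO 2006-09-09 parses as year=2006, month=09, day=09
Month 9 -> September

September 9, 2006


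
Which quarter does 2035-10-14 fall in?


Month: October (month 10)
Q1: Jan-Mar, Q2: Apr-Jun, Q3: Jul-Sep, Q4: Oct-Dec

Q4


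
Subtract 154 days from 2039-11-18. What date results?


Start: 2039-11-18, subtract 154 days
Back 18 days from November 18 reaches October 31, 2039 -> 136 left
October 2039 has 31 days -> back to September 30, 2039 -> 105 left
September 2039 has 30 days -> back to August 31, 2039 -> 75 left
August 2039 has 31 days -> back to July 31, 2039 -> 44 left
July 2039 has 31 days -> back to June 30, 2039 -> 13 left
June 2039: 30 - 13 = 17 -> lands on June 17

Result: 2039-06-17


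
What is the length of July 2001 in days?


July 2001

31 days


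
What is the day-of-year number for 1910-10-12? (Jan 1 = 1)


Date: October 12, 1910
Days in months 1 through 9: 273
Plus 12 days in October

Day of year: 285


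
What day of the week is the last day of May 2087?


May 2087 has 31 days
Anchor: Jan 1, 2087. With p = 2087 - 1 = 2086: (p + p//4 - p//100 + p//400) mod 7 = (2086 + 521 - 20 + 5) mod 7 = 2592 mod 7 = 2 -> Wednesday (Mon=0 ... Sun=6)
Days before May (Jan-Apr): 120; May 1 index = (2 + 120) mod 7 = 3 -> Thursday
Last day offset: 31 - 1 = 30 days
Weekday index = (3 + 30) mod 7 = 5

Saturday, May 31


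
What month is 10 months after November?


November is month 11
11 + 10 = 21; wrap: 21 - 12 = 9

September


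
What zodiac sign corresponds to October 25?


Date: October 25
Conventional tropical zodiac dates: Scorpio from October 23 onward; Sagittarius starts November 22
October 25 falls within the Scorpio range

Scorpio


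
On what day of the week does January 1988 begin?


Target: January 1, 1988
Anchor: Jan 1, 1988. With p = 1988 - 1 = 1987: (p + p//4 - p//100 + p//400) mod 7 = (1987 + 496 - 19 + 4) mod 7 = 2468 mod 7 = 4 -> Friday (Mon=0 ... Sun=6)
Offset from anchor: 0 days
Weekday index = (4 + 0) mod 7 = 4

Friday


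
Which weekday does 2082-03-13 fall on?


Date: March 13, 2082
Anchor: Jan 1, 2082. With p = 2082 - 1 = 2081: (p + p//4 - p//100 + p//400) mod 7 = (2081 + 520 - 20 + 5) mod 7 = 2586 mod 7 = 3 -> Thursday (Mon=0 ... Sun=6)
Days before March (Jan-Feb): 59; offset = 59 + 13 - 1 = 71
Weekday index = (3 + 71) mod 7 = 4

Day of the week: Friday


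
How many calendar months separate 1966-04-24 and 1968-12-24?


From April 1966 to December 1968
2 years * 12 = 24 months, plus 8 months = 32

32 months


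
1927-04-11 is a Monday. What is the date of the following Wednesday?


Current: Monday
Target: Wednesday
Days ahead: 2

Next Wednesday: 1927-04-13


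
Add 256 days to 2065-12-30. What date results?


Start: 2065-12-30, add 256 days
December 2065 has 31 days: 31 - 30 = 1 day to December 31 -> 255 left
January 2066 has 31 days -> 224 left
February 2066 has 28 days -> 196 left
March 2066 has 31 days -> 165 left
April 2066 has 30 days -> 135 left
May 2066 has 31 days -> 104 left
June 2066 has 30 days -> 74 left
July 2066 has 31 days -> 43 left
August 2066 has 31 days -> 12 left
September 2066: 12 <= 30 -> lands on September 12

Result: 2066-09-12


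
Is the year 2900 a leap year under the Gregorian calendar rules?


Gregorian leap year rule: divisible by 4, but not by 100, unless also by 400.
2900 is divisible by 100 but not 400 -> not a leap year

No


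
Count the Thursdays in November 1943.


November 1943 has 30 days
Anchor: Jan 1, 1943. With p = 1943 - 1 = 1942: (p + p//4 - p//100 + p//400) mod 7 = (1942 + 485 - 19 + 4) mod 7 = 2412 mod 7 = 4 -> Friday (Mon=0 ... Sun=6)
Days before November (Jan-Oct): 304; November 1 index = (4 + 304) mod 7 = 0 -> Monday
First Thursday is November 4
Thursdays: 4, 11, 18, 25

4 Thursdays


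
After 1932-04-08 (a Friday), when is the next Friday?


Current: Friday
Target: Friday
Days ahead: 7

Next Friday: 1932-04-15


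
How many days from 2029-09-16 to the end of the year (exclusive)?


Day of year: 259 of 365
Remaining = 365 - 259

106 days


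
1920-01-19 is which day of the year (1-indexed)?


Date: January 19, 1920
No months before January
Plus 19 days in January

Day of year: 19


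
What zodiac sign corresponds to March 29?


Date: March 29
Conventional tropical zodiac dates: Aries from March 21 onward; Taurus starts April 20
March 29 falls within the Aries range

Aries


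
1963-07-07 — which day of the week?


Date: July 7, 1963
Anchor: Jan 1, 1963. With p = 1963 - 1 = 1962: (p + p//4 - p//100 + p//400) mod 7 = (1962 + 490 - 19 + 4) mod 7 = 2437 mod 7 = 1 -> Tuesday (Mon=0 ... Sun=6)
Days before July (Jan-Jun): 181; offset = 181 + 7 - 1 = 187
Weekday index = (1 + 187) mod 7 = 6

Day of the week: Sunday


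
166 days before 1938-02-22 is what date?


Start: 1938-02-22, subtract 166 days
Back 22 days from February 22 reaches January 31, 1938 -> 144 left
January 1938 has 31 days -> back to December 31, 1937 -> 113 left
December 1937 has 31 days -> back to November 30, 1937 -> 82 left
November 1937 has 30 days -> back to October 31, 1937 -> 52 left
October 1937 has 31 days -> back to September 30, 1937 -> 21 left
September 1937: 30 - 21 = 9 -> lands on September 9

Result: 1937-09-09


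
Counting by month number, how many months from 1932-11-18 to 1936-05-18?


From November 1932 to May 1936
4 years * 12 = 48 months, minus 6 months = 42

42 months


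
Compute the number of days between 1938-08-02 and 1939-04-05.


From 1938-08-02 to 1939-04-05
1938-08-02: days before August = 31 + 28 + 31 + 30 + 31 + 30 + 31 = 212 (1938 is not a leap year); day of year = 212 + 2 = 214
1939-04-05: days before April = 31 + 28 + 31 = 90 (1939 is not a leap year); day of year = 90 + 5 = 95
Rest of 1938: 365 - 214 = 151
Total = 151 + 95 = 246

246 days


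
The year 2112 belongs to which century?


Century = (year - 1) // 100 + 1
= (2112 - 1) // 100 + 1
= 2111 // 100 + 1
= 21 + 1

22nd century


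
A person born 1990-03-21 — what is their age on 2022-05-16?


Birth: 1990-03-21
Reference: 2022-05-16
Year difference: 2022 - 1990 = 32

32 years old


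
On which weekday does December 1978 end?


December 1978 has 31 days
Anchor: Jan 1, 1978. With p = 1978 - 1 = 1977: (p + p//4 - p//100 + p//400) mod 7 = (1977 + 494 - 19 + 4) mod 7 = 2456 mod 7 = 6 -> Sunday (Mon=0 ... Sun=6)
Days before December (Jan-Nov): 334; December 1 index = (6 + 334) mod 7 = 4 -> Friday
Last day offset: 31 - 1 = 30 days
Weekday index = (4 + 30) mod 7 = 6

Sunday, December 31


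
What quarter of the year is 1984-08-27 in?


Month: August (month 8)
Q1: Jan-Mar, Q2: Apr-Jun, Q3: Jul-Sep, Q4: Oct-Dec

Q3


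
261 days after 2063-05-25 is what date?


Start: 2063-05-25, add 261 days
May 2063 has 31 days: 31 - 25 = 6 days to May 31 -> 255 left
June 2063 has 30 days -> 225 left
July 2063 has 31 days -> 194 left
August 2063 has 31 days -> 163 left
September 2063 has 30 days -> 133 left
October 2063 has 31 days -> 102 left
November 2063 has 30 days -> 72 left
December 2063 has 31 days -> 41 left
January 2064 has 31 days -> 10 left
February 2064: 10 <= 29 -> lands on February 10

Result: 2064-02-10


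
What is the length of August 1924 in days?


August 1924

31 days


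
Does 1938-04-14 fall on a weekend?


Anchor: Jan 1, 1938. With p = 1938 - 1 = 1937: (p + p//4 - p//100 + p//400) mod 7 = (1937 + 484 - 19 + 4) mod 7 = 2406 mod 7 = 5 -> Saturday (Mon=0 ... Sun=6)
Day of year: 104; offset = 103
Weekday index = (5 + 103) mod 7 = 3 -> Thursday
Weekend days: Saturday, Sunday

No


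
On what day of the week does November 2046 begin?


Target: November 1, 2046
Anchor: Jan 1, 2046. With p = 2046 - 1 = 2045: (p + p//4 - p//100 + p//400) mod 7 = (2045 + 511 - 20 + 5) mod 7 = 2541 mod 7 = 0 -> Monday (Mon=0 ... Sun=6)
Days before November (Jan-Oct): 304 days
Weekday index = (0 + 304) mod 7 = 3

Thursday


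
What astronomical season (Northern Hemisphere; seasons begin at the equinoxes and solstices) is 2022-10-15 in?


Date: October 15
Astronomical Autumn (approx.; exact equinox/solstice day varies by year): September 22 to December 20
October 15 falls within the Autumn window

Autumn


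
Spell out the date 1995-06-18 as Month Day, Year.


ISO 1995-06-18 parses as year=1995, month=06, day=18
Month 6 -> June

June 18, 1995


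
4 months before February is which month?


February is month 2
2 - 4 = -2; wrap: -2 + 12 = 10

October


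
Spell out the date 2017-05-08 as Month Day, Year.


ISO 2017-05-08 parses as year=2017, month=05, day=08
Month 5 -> May

May 8, 2017


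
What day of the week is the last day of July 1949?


July 1949 has 31 days
Anchor: Jan 1, 1949. With p = 1949 - 1 = 1948: (p + p//4 - p//100 + p//400) mod 7 = (1948 + 487 - 19 + 4) mod 7 = 2420 mod 7 = 5 -> Saturday (Mon=0 ... Sun=6)
Days before July (Jan-Jun): 181; July 1 index = (5 + 181) mod 7 = 4 -> Friday
Last day offset: 31 - 1 = 30 days
Weekday index = (4 + 30) mod 7 = 6

Sunday, July 31


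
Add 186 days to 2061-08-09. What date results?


Start: 2061-08-09, add 186 days
August 2061 has 31 days: 31 - 9 = 22 days to August 31 -> 164 left
September 2061 has 30 days -> 134 left
October 2061 has 31 days -> 103 left
November 2061 has 30 days -> 73 left
December 2061 has 31 days -> 42 left
January 2062 has 31 days -> 11 left
February 2062: 11 <= 28 -> lands on February 11

Result: 2062-02-11


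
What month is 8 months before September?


September is month 9
9 - 8 = 1

January


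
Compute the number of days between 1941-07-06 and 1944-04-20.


From 1941-07-06 to 1944-04-20
1941-07-06: days before July = 31 + 28 + 31 + 30 + 31 + 30 = 181 (1941 is not a leap year); day of year = 181 + 6 = 187
1944-04-20: days before April = 31 + 29 + 31 = 91 (1944 is a leap year); day of year = 91 + 20 = 111
Rest of 1941: 365 - 187 = 178
Full years 1942 (365), 1943 (365): 730
Total = 178 + 730 + 111 = 1019

1019 days


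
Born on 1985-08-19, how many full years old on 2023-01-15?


Birth: 1985-08-19
Reference: 2023-01-15
Year difference: 2023 - 1985 = 38
Birthday not yet reached in 2023, subtract 1

37 years old


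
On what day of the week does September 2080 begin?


Target: September 1, 2080
Anchor: Jan 1, 2080. With p = 2080 - 1 = 2079: (p + p//4 - p//100 + p//400) mod 7 = (2079 + 519 - 20 + 5) mod 7 = 2583 mod 7 = 0 -> Monday (Mon=0 ... Sun=6)
Days before September (Jan-Aug): 244 days
Weekday index = (0 + 244) mod 7 = 6

Sunday


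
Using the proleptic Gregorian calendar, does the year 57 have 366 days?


Gregorian leap year rule: divisible by 4, but not by 100, unless also by 400.
57 is not divisible by 4 -> not a leap year

No


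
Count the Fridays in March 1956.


March 1956 has 31 days
Anchor: Jan 1, 1956. With p = 1956 - 1 = 1955: (p + p//4 - p//100 + p//400) mod 7 = (1955 + 488 - 19 + 4) mod 7 = 2428 mod 7 = 6 -> Sunday (Mon=0 ... Sun=6)
Days before March (Jan-Feb): 60; March 1 index = (6 + 60) mod 7 = 3 -> Thursday
First Friday is March 2
Fridays: 2, 9, 16, 23, 30

5 Fridays


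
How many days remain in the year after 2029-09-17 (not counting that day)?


Day of year: 260 of 365
Remaining = 365 - 260

105 days


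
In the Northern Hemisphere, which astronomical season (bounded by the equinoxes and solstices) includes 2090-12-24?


Date: December 24
Astronomical Winter (approx.; exact equinox/solstice day varies by year): December 21 to March 19
December 24 falls within the Winter window

Winter


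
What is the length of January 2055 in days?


January 2055

31 days


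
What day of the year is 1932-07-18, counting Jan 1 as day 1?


Date: July 18, 1932
Days in months 1 through 6: 182
Plus 18 days in July

Day of year: 200


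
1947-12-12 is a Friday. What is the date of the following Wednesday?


Current: Friday
Target: Wednesday
Days ahead: 5

Next Wednesday: 1947-12-17


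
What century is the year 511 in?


Century = (year - 1) // 100 + 1
= (511 - 1) // 100 + 1
= 510 // 100 + 1
= 5 + 1

6th century
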